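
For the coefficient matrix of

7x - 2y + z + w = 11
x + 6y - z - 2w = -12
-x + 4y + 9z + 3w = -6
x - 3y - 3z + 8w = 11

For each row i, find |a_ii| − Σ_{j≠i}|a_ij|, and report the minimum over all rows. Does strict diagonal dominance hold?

1

row 1: |7| − (2+1+1) = 3
row 2: |6| − (1+1+2) = 2
row 3: |9| − (1+4+3) = 1
row 4: |8| − (1+3+3) = 1
minimum over rows = 1 → strictly diagonally dominant (convergence guaranteed)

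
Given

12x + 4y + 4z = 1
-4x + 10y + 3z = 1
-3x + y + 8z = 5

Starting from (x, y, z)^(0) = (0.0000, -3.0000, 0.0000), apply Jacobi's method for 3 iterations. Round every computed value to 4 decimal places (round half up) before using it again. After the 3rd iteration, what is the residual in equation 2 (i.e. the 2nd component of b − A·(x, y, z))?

Iteration 1:
  x = (1 - (4)·-3.0000 - (4)·0.0000) / (12) = 1.0833
  y = (1 - (-4)·0.0000 - (3)·0.0000) / (10) = 0.1000
  z = (5 - (-3)·0.0000 - (1)·-3.0000) / (8) = 1.0000
Iteration 2:
  x = (1 - (4)·0.1000 - (4)·1.0000) / (12) = -0.2833
  y = (1 - (-4)·1.0833 - (3)·1.0000) / (10) = 0.2333
  z = (5 - (-3)·1.0833 - (1)·0.1000) / (8) = 1.0187
Iteration 3:
  x = (1 - (4)·0.2333 - (4)·1.0187) / (12) = -0.3340
  y = (1 - (-4)·-0.2833 - (3)·1.0187) / (10) = -0.3189
  z = (5 - (-3)·-0.2833 - (1)·0.2333) / (8) = 0.4896
Residual b − A·x = (4.3252, 1.3842, 0.4001)

1.3842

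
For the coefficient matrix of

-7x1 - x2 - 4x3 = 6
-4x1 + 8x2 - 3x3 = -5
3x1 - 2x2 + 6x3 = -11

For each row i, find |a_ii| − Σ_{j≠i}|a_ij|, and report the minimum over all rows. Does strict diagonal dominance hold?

row 1: |-7| − (1+4) = 2
row 2: |8| − (4+3) = 1
row 3: |6| − (3+2) = 1
minimum over rows = 1 → strictly diagonally dominant (convergence guaranteed)

1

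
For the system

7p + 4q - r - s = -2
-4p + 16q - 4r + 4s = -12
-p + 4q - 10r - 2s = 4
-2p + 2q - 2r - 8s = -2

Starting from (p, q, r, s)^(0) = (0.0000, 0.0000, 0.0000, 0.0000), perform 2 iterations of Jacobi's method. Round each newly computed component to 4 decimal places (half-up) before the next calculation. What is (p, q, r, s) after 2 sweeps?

(0.1214, -0.9839, -0.7214, 0.2339)

Iteration 1:
  p = (-2 - (4)·0.0000 - (-1)·0.0000 - (-1)·0.0000) / (7) = -0.2857
  q = (-12 - (-4)·0.0000 - (-4)·0.0000 - (4)·0.0000) / (16) = -0.7500
  r = (4 - (-1)·0.0000 - (4)·0.0000 - (-2)·0.0000) / (-10) = -0.4000
  s = (-2 - (-2)·0.0000 - (2)·0.0000 - (-2)·0.0000) / (-8) = 0.2500
Iteration 2:
  p = (-2 - (4)·-0.7500 - (-1)·-0.4000 - (-1)·0.2500) / (7) = 0.1214
  q = (-12 - (-4)·-0.2857 - (-4)·-0.4000 - (4)·0.2500) / (16) = -0.9839
  r = (4 - (-1)·-0.2857 - (4)·-0.7500 - (-2)·0.2500) / (-10) = -0.7214
  s = (-2 - (-2)·-0.2857 - (2)·-0.7500 - (-2)·-0.4000) / (-8) = 0.2339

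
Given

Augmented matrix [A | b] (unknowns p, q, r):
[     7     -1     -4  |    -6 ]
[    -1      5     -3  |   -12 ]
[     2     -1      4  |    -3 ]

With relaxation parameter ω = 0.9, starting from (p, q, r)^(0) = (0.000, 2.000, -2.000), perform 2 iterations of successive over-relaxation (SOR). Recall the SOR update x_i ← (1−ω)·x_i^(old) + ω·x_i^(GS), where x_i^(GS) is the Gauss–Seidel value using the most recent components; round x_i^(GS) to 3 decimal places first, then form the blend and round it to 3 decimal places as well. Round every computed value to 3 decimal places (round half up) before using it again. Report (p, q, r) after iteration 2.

Iteration 1:
  p: GS value = (-6 - (-1)·2.000 - (-4)·-2.000) / (7) = -1.714;  p ← (1−ω)·0.000 + ω·-1.714 = -1.543
  q: GS value = (-12 - (-1)·-1.543 - (-3)·-2.000) / (5) = -3.909;  q ← (1−ω)·2.000 + ω·-3.909 = -3.318
  r: GS value = (-3 - (2)·-1.543 - (-1)·-3.318) / (4) = -0.808;  r ← (1−ω)·-2.000 + ω·-0.808 = -0.927
Iteration 2:
  p: GS value = (-6 - (-1)·-3.318 - (-4)·-0.927) / (7) = -1.861;  p ← (1−ω)·-1.543 + ω·-1.861 = -1.829
  q: GS value = (-12 - (-1)·-1.829 - (-3)·-0.927) / (5) = -3.322;  q ← (1−ω)·-3.318 + ω·-3.322 = -3.322
  r: GS value = (-3 - (2)·-1.829 - (-1)·-3.322) / (4) = -0.666;  r ← (1−ω)·-0.927 + ω·-0.666 = -0.692

(-1.829, -3.322, -0.692)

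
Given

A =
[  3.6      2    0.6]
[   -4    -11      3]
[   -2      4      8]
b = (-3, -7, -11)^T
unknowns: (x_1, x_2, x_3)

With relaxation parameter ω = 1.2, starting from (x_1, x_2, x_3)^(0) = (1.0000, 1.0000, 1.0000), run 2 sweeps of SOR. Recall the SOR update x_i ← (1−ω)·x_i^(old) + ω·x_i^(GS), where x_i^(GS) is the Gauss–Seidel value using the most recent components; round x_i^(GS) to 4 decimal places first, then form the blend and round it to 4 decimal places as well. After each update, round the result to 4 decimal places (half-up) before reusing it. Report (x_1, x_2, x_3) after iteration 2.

Iteration 1:
  x_1: GS value = (-3 - (2)·1.0000 - (0.6)·1.0000) / (3.6) = -1.5556;  x_1 ← (1−ω)·1.0000 + ω·-1.5556 = -2.0667
  x_2: GS value = (-7 - (-4)·-2.0667 - (3)·1.0000) / (-11) = 1.6606;  x_2 ← (1−ω)·1.0000 + ω·1.6606 = 1.7927
  x_3: GS value = (-11 - (-2)·-2.0667 - (4)·1.7927) / (8) = -2.7880;  x_3 ← (1−ω)·1.0000 + ω·-2.7880 = -3.5456
Iteration 2:
  x_1: GS value = (-3 - (2)·1.7927 - (0.6)·-3.5456) / (3.6) = -1.2383;  x_1 ← (1−ω)·-2.0667 + ω·-1.2383 = -1.0726
  x_2: GS value = (-7 - (-4)·-1.0726 - (3)·-3.5456) / (-11) = 0.0594;  x_2 ← (1−ω)·1.7927 + ω·0.0594 = -0.2873
  x_3: GS value = (-11 - (-2)·-1.0726 - (4)·-0.2873) / (8) = -1.4995;  x_3 ← (1−ω)·-3.5456 + ω·-1.4995 = -1.0903

(-1.0726, -0.2873, -1.0903)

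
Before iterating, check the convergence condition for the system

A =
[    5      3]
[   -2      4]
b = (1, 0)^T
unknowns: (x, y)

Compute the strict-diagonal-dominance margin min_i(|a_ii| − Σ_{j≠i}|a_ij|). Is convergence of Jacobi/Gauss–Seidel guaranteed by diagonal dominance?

2

row 1: |5| − (3) = 2
row 2: |4| − (2) = 2
minimum over rows = 2 → strictly diagonally dominant (convergence guaranteed)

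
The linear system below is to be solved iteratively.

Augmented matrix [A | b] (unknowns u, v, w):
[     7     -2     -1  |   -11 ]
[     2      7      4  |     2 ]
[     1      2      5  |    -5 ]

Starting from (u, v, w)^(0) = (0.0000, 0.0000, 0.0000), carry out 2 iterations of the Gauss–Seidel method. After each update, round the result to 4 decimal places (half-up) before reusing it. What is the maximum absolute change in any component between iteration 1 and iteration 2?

0.5398

Iteration 1:
  u = (-11 - (-2)·0.0000 - (-1)·0.0000) / (7) = -1.5714
  v = (2 - (2)·-1.5714 - (4)·0.0000) / (7) = 0.7347
  w = (-5 - (1)·-1.5714 - (2)·0.7347) / (5) = -0.9796
Iteration 2:
  u = (-11 - (-2)·0.7347 - (-1)·-0.9796) / (7) = -1.5015
  v = (2 - (2)·-1.5015 - (4)·-0.9796) / (7) = 1.2745
  w = (-5 - (1)·-1.5015 - (2)·1.2745) / (5) = -1.2095
Change: (0.0699, 0.5398, -0.2299) → max |·| = 0.5398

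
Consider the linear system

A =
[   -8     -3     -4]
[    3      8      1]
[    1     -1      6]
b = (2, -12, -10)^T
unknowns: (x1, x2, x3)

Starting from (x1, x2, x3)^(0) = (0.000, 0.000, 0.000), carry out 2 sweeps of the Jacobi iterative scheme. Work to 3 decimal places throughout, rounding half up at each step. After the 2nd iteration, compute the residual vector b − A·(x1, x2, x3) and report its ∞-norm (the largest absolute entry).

Iteration 1:
  x1 = (2 - (-3)·0.000 - (-4)·0.000) / (-8) = -0.250
  x2 = (-12 - (3)·0.000 - (1)·0.000) / (8) = -1.500
  x3 = (-10 - (1)·0.000 - (-1)·0.000) / (6) = -1.667
Iteration 2:
  x1 = (2 - (-3)·-1.500 - (-4)·-1.667) / (-8) = 1.146
  x2 = (-12 - (3)·-0.250 - (1)·-1.667) / (8) = -1.198
  x3 = (-10 - (1)·-0.250 - (-1)·-1.500) / (6) = -1.875
Residual b − A·x = (0.074, -3.979, -1.094); ∞-norm = 3.979

3.979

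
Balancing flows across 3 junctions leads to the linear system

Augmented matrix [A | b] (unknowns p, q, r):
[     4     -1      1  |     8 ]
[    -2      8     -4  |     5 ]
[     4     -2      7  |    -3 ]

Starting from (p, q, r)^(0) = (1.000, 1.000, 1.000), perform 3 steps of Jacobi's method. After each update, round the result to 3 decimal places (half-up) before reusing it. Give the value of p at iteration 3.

Iteration 1:
  p = (8 - (-1)·1.000 - (1)·1.000) / (4) = 2.000
  q = (5 - (-2)·1.000 - (-4)·1.000) / (8) = 1.375
  r = (-3 - (4)·1.000 - (-2)·1.000) / (7) = -0.714
Iteration 2:
  p = (8 - (-1)·1.375 - (1)·-0.714) / (4) = 2.522
  q = (5 - (-2)·2.000 - (-4)·-0.714) / (8) = 0.768
  r = (-3 - (4)·2.000 - (-2)·1.375) / (7) = -1.179
Iteration 3:
  p = (8 - (-1)·0.768 - (1)·-1.179) / (4) = 2.487
  q = (5 - (-2)·2.522 - (-4)·-1.179) / (8) = 0.666
  r = (-3 - (4)·2.522 - (-2)·0.768) / (7) = -1.650

2.487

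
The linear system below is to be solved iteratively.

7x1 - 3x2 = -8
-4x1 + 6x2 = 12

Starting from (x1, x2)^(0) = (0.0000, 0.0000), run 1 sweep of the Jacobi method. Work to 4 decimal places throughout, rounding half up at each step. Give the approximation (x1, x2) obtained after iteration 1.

(-1.1429, 2.0000)

Iteration 1:
  x1 = (-8 - (-3)·0.0000) / (7) = -1.1429
  x2 = (12 - (-4)·0.0000) / (6) = 2.0000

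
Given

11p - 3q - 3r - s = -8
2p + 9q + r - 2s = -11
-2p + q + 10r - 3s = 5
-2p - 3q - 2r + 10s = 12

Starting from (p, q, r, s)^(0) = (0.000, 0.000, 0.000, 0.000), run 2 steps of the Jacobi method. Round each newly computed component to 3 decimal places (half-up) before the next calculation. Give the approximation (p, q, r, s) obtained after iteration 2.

Iteration 1:
  p = (-8 - (-3)·0.000 - (-3)·0.000 - (-1)·0.000) / (11) = -0.727
  q = (-11 - (2)·0.000 - (1)·0.000 - (-2)·0.000) / (9) = -1.222
  r = (5 - (-2)·0.000 - (1)·0.000 - (-3)·0.000) / (10) = 0.500
  s = (12 - (-2)·0.000 - (-3)·0.000 - (-2)·0.000) / (10) = 1.200
Iteration 2:
  p = (-8 - (-3)·-1.222 - (-3)·0.500 - (-1)·1.200) / (11) = -0.815
  q = (-11 - (2)·-0.727 - (1)·0.500 - (-2)·1.200) / (9) = -0.850
  r = (5 - (-2)·-0.727 - (1)·-1.222 - (-3)·1.200) / (10) = 0.837
  s = (12 - (-2)·-0.727 - (-3)·-1.222 - (-2)·0.500) / (10) = 0.788

(-0.815, -0.850, 0.837, 0.788)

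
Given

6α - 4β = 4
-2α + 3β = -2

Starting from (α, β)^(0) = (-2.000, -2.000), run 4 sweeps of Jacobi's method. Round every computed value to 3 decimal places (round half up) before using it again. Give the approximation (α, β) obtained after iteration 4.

(-0.074, -0.716)

Iteration 1:
  α = (4 - (-4)·-2.000) / (6) = -0.667
  β = (-2 - (-2)·-2.000) / (3) = -2.000
Iteration 2:
  α = (4 - (-4)·-2.000) / (6) = -0.667
  β = (-2 - (-2)·-0.667) / (3) = -1.111
Iteration 3:
  α = (4 - (-4)·-1.111) / (6) = -0.074
  β = (-2 - (-2)·-0.667) / (3) = -1.111
Iteration 4:
  α = (4 - (-4)·-1.111) / (6) = -0.074
  β = (-2 - (-2)·-0.074) / (3) = -0.716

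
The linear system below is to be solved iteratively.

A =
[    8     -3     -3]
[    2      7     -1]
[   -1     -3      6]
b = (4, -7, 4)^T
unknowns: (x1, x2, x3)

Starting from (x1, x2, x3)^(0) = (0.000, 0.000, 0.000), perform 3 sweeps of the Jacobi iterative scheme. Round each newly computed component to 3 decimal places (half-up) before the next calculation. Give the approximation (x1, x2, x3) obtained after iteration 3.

Iteration 1:
  x1 = (4 - (-3)·0.000 - (-3)·0.000) / (8) = 0.500
  x2 = (-7 - (2)·0.000 - (-1)·0.000) / (7) = -1.000
  x3 = (4 - (-1)·0.000 - (-3)·0.000) / (6) = 0.667
Iteration 2:
  x1 = (4 - (-3)·-1.000 - (-3)·0.667) / (8) = 0.375
  x2 = (-7 - (2)·0.500 - (-1)·0.667) / (7) = -1.048
  x3 = (4 - (-1)·0.500 - (-3)·-1.000) / (6) = 0.250
Iteration 3:
  x1 = (4 - (-3)·-1.048 - (-3)·0.250) / (8) = 0.201
  x2 = (-7 - (2)·0.375 - (-1)·0.250) / (7) = -1.071
  x3 = (4 - (-1)·0.375 - (-3)·-1.048) / (6) = 0.205

(0.201, -1.071, 0.205)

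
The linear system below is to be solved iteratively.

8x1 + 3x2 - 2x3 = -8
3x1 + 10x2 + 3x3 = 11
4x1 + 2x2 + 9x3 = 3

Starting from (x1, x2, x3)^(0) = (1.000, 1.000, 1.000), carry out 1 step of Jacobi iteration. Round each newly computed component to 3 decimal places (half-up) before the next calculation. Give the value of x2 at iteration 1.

Iteration 1:
  x1 = (-8 - (3)·1.000 - (-2)·1.000) / (8) = -1.125
  x2 = (11 - (3)·1.000 - (3)·1.000) / (10) = 0.500
  x3 = (3 - (4)·1.000 - (2)·1.000) / (9) = -0.333

0.500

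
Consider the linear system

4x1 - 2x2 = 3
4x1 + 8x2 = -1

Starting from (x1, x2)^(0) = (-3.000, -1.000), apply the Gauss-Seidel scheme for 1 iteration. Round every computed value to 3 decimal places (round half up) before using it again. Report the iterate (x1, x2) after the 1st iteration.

(0.250, -0.250)

Iteration 1:
  x1 = (3 - (-2)·-1.000) / (4) = 0.250
  x2 = (-1 - (4)·0.250) / (8) = -0.250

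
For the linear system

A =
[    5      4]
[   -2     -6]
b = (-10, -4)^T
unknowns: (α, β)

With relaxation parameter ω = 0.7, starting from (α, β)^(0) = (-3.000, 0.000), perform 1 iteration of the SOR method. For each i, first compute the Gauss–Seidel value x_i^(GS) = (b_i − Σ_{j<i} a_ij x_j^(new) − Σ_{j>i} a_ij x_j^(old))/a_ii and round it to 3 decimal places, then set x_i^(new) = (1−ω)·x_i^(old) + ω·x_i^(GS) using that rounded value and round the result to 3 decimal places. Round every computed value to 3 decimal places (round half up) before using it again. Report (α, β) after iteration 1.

(-2.300, 1.003)

Iteration 1:
  α: GS value = (-10 - (4)·0.000) / (5) = -2.000;  α ← (1−ω)·-3.000 + ω·-2.000 = -2.300
  β: GS value = (-4 - (-2)·-2.300) / (-6) = 1.433;  β ← (1−ω)·0.000 + ω·1.433 = 1.003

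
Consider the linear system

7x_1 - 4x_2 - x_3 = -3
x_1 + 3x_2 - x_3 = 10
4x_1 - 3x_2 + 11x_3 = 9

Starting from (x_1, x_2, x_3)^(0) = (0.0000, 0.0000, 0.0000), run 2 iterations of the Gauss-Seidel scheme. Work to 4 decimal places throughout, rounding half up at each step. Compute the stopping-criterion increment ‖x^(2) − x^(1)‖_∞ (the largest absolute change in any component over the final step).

2.2610

Iteration 1:
  x_1 = (-3 - (-4)·0.0000 - (-1)·0.0000) / (7) = -0.4286
  x_2 = (10 - (1)·-0.4286 - (-1)·0.0000) / (3) = 3.4762
  x_3 = (9 - (4)·-0.4286 - (-3)·3.4762) / (11) = 1.9221
Iteration 2:
  x_1 = (-3 - (-4)·3.4762 - (-1)·1.9221) / (7) = 1.8324
  x_2 = (10 - (1)·1.8324 - (-1)·1.9221) / (3) = 3.3632
  x_3 = (9 - (4)·1.8324 - (-3)·3.3632) / (11) = 1.0691
Change: (2.2610, -0.1130, -0.8530) → max |·| = 2.2610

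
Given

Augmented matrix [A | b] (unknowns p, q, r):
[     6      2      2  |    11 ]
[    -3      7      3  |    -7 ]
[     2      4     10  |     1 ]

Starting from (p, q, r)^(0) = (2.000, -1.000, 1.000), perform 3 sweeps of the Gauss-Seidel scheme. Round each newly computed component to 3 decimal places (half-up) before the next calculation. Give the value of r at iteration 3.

Iteration 1:
  p = (11 - (2)·-1.000 - (2)·1.000) / (6) = 1.833
  q = (-7 - (-3)·1.833 - (3)·1.000) / (7) = -0.643
  r = (1 - (2)·1.833 - (4)·-0.643) / (10) = -0.009
Iteration 2:
  p = (11 - (2)·-0.643 - (2)·-0.009) / (6) = 2.051
  q = (-7 - (-3)·2.051 - (3)·-0.009) / (7) = -0.117
  r = (1 - (2)·2.051 - (4)·-0.117) / (10) = -0.263
Iteration 3:
  p = (11 - (2)·-0.117 - (2)·-0.263) / (6) = 1.960
  q = (-7 - (-3)·1.960 - (3)·-0.263) / (7) = -0.047
  r = (1 - (2)·1.960 - (4)·-0.047) / (10) = -0.273

-0.273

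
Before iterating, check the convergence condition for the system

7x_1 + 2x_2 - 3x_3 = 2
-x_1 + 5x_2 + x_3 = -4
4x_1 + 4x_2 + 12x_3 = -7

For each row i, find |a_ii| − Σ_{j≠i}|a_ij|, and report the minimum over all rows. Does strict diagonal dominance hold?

2

row 1: |7| − (2+3) = 2
row 2: |5| − (1+1) = 3
row 3: |12| − (4+4) = 4
minimum over rows = 2 → strictly diagonally dominant (convergence guaranteed)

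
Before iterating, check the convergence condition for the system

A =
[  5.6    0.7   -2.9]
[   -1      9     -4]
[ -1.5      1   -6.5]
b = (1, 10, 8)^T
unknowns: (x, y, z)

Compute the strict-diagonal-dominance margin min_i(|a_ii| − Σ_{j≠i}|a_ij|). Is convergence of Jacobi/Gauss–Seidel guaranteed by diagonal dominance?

row 1: |5.6| − (0.7+2.9) = 2
row 2: |9| − (1+4) = 4
row 3: |-6.5| − (1.5+1) = 4
minimum over rows = 2 → strictly diagonally dominant (convergence guaranteed)

2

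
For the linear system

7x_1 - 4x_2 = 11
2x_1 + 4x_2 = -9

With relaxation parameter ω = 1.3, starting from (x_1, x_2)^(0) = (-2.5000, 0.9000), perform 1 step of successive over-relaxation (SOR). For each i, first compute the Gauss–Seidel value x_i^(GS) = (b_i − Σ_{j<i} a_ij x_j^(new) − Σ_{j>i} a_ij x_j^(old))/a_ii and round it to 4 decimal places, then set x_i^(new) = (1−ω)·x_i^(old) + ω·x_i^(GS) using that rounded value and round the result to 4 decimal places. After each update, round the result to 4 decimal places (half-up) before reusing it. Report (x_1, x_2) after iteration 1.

Iteration 1:
  x_1: GS value = (11 - (-4)·0.9000) / (7) = 2.0857;  x_1 ← (1−ω)·-2.5000 + ω·2.0857 = 3.4614
  x_2: GS value = (-9 - (2)·3.4614) / (4) = -3.9807;  x_2 ← (1−ω)·0.9000 + ω·-3.9807 = -5.4449

(3.4614, -5.4449)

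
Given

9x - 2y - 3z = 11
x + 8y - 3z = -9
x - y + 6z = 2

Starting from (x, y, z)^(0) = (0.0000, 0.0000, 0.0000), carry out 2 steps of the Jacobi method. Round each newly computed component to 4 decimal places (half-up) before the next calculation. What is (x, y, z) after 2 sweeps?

Iteration 1:
  x = (11 - (-2)·0.0000 - (-3)·0.0000) / (9) = 1.2222
  y = (-9 - (1)·0.0000 - (-3)·0.0000) / (8) = -1.1250
  z = (2 - (1)·0.0000 - (-1)·0.0000) / (6) = 0.3333
Iteration 2:
  x = (11 - (-2)·-1.1250 - (-3)·0.3333) / (9) = 1.0833
  y = (-9 - (1)·1.2222 - (-3)·0.3333) / (8) = -1.1528
  z = (2 - (1)·1.2222 - (-1)·-1.1250) / (6) = -0.0579

(1.0833, -1.1528, -0.0579)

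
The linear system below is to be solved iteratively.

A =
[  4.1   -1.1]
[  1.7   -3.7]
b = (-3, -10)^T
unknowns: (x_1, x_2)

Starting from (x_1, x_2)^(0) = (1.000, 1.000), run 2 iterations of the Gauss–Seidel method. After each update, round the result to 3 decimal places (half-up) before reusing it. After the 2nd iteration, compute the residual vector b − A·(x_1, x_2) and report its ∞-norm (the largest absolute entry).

Iteration 1:
  x_1 = (-3 - (-1.1)·1.000) / (4.1) = -0.463
  x_2 = (-10 - (1.7)·-0.463) / (-3.7) = 2.490
Iteration 2:
  x_1 = (-3 - (-1.1)·2.490) / (4.1) = -0.064
  x_2 = (-10 - (1.7)·-0.064) / (-3.7) = 2.673
Residual b − A·x = (0.203, -0.001); ∞-norm = 0.203

0.203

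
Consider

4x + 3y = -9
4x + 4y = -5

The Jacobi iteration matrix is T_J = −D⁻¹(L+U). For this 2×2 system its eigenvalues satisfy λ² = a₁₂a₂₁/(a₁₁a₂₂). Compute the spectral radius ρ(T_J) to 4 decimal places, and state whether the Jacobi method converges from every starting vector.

0.8660

a₁₂a₂₁/(a₁₁a₂₂) = (3)·(4) / ((4)·(4)) = 0.750000
ρ = √|0.750000| = √0.750000 = 0.8660
ρ < 1, so Jacobi converges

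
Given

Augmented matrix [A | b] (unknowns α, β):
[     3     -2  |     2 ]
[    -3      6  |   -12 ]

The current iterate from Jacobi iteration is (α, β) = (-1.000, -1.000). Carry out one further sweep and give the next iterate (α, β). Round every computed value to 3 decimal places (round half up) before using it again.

One sweep:
  α = (2 - (-2)·-1.000) / (3) = 0.000
  β = (-12 - (-3)·-1.000) / (6) = -2.500

(0.000, -2.500)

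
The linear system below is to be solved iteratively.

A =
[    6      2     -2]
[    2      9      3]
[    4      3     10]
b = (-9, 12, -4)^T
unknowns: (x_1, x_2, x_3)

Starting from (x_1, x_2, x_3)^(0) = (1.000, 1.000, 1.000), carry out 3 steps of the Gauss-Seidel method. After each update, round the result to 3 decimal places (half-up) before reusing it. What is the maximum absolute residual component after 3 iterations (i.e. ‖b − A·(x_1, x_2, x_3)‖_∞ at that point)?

Iteration 1:
  x_1 = (-9 - (2)·1.000 - (-2)·1.000) / (6) = -1.500
  x_2 = (12 - (2)·-1.500 - (3)·1.000) / (9) = 1.333
  x_3 = (-4 - (4)·-1.500 - (3)·1.333) / (10) = -0.200
Iteration 2:
  x_1 = (-9 - (2)·1.333 - (-2)·-0.200) / (6) = -2.011
  x_2 = (12 - (2)·-2.011 - (3)·-0.200) / (9) = 1.847
  x_3 = (-4 - (4)·-2.011 - (3)·1.847) / (10) = -0.150
Iteration 3:
  x_1 = (-9 - (2)·1.847 - (-2)·-0.150) / (6) = -2.166
  x_2 = (12 - (2)·-2.166 - (3)·-0.150) / (9) = 1.865
  x_3 = (-4 - (4)·-2.166 - (3)·1.865) / (10) = -0.093
Residual b − A·x = (0.080, -0.174, -0.001); ∞-norm = 0.174

0.174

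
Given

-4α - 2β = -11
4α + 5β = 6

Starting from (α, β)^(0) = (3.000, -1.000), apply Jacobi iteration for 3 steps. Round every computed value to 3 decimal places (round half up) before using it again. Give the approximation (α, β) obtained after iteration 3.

(3.450, -1.480)

Iteration 1:
  α = (-11 - (-2)·-1.000) / (-4) = 3.250
  β = (6 - (4)·3.000) / (5) = -1.200
Iteration 2:
  α = (-11 - (-2)·-1.200) / (-4) = 3.350
  β = (6 - (4)·3.250) / (5) = -1.400
Iteration 3:
  α = (-11 - (-2)·-1.400) / (-4) = 3.450
  β = (6 - (4)·3.350) / (5) = -1.480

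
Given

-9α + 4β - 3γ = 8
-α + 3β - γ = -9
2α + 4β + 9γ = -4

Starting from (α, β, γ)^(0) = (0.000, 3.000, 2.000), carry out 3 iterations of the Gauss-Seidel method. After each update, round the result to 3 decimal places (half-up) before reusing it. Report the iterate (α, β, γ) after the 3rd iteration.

Iteration 1:
  α = (8 - (4)·3.000 - (-3)·2.000) / (-9) = -0.222
  β = (-9 - (-1)·-0.222 - (-1)·2.000) / (3) = -2.407
  γ = (-4 - (2)·-0.222 - (4)·-2.407) / (9) = 0.675
Iteration 2:
  α = (8 - (4)·-2.407 - (-3)·0.675) / (-9) = -2.184
  β = (-9 - (-1)·-2.184 - (-1)·0.675) / (3) = -3.503
  γ = (-4 - (2)·-2.184 - (4)·-3.503) / (9) = 1.598
Iteration 3:
  α = (8 - (4)·-3.503 - (-3)·1.598) / (-9) = -2.978
  β = (-9 - (-1)·-2.978 - (-1)·1.598) / (3) = -3.460
  γ = (-4 - (2)·-2.978 - (4)·-3.460) / (9) = 1.755

(-2.978, -3.460, 1.755)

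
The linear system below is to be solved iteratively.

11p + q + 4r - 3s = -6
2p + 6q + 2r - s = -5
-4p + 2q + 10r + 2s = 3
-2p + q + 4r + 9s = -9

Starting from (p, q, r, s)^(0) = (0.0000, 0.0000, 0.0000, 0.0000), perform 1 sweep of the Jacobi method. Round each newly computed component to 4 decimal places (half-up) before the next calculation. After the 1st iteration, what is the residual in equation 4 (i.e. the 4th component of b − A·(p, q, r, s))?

-1.4577

Iteration 1:
  p = (-6 - (1)·0.0000 - (4)·0.0000 - (-3)·0.0000) / (11) = -0.5455
  q = (-5 - (2)·0.0000 - (2)·0.0000 - (-1)·0.0000) / (6) = -0.8333
  r = (3 - (-4)·0.0000 - (2)·0.0000 - (2)·0.0000) / (10) = 0.3000
  s = (-9 - (-2)·0.0000 - (1)·0.0000 - (4)·0.0000) / (9) = -1.0000
Residual b − A·x = (-3.3662, -0.5092, 1.4846, -1.4577)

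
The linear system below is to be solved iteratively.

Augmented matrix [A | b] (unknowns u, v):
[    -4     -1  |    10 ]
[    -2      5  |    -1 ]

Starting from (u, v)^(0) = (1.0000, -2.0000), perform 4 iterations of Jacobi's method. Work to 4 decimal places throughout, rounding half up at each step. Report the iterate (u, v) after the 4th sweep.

(-2.1950, -1.1000)

Iteration 1:
  u = (10 - (-1)·-2.0000) / (-4) = -2.0000
  v = (-1 - (-2)·1.0000) / (5) = 0.2000
Iteration 2:
  u = (10 - (-1)·0.2000) / (-4) = -2.5500
  v = (-1 - (-2)·-2.0000) / (5) = -1.0000
Iteration 3:
  u = (10 - (-1)·-1.0000) / (-4) = -2.2500
  v = (-1 - (-2)·-2.5500) / (5) = -1.2200
Iteration 4:
  u = (10 - (-1)·-1.2200) / (-4) = -2.1950
  v = (-1 - (-2)·-2.2500) / (5) = -1.1000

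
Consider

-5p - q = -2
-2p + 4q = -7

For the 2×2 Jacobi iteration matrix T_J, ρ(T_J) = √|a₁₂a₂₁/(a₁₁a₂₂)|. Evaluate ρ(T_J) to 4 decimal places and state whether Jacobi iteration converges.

0.3162

a₁₂a₂₁/(a₁₁a₂₂) = (-1)·(-2) / ((-5)·(4)) = -0.100000
ρ = √|-0.100000| = √0.100000 = 0.3162
ρ < 1, so Jacobi converges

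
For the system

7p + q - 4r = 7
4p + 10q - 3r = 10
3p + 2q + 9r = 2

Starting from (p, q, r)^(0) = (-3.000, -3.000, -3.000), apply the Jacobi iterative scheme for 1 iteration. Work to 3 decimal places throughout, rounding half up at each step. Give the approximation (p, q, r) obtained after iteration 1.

Iteration 1:
  p = (7 - (1)·-3.000 - (-4)·-3.000) / (7) = -0.286
  q = (10 - (4)·-3.000 - (-3)·-3.000) / (10) = 1.300
  r = (2 - (3)·-3.000 - (2)·-3.000) / (9) = 1.889

(-0.286, 1.300, 1.889)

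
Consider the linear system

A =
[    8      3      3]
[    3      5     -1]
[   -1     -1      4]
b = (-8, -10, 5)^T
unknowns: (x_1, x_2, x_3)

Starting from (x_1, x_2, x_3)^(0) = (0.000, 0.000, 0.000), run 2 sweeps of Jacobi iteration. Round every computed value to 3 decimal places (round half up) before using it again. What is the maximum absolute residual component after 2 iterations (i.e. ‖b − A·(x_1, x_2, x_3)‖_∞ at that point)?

1.593

Iteration 1:
  x_1 = (-8 - (3)·0.000 - (3)·0.000) / (8) = -1.000
  x_2 = (-10 - (3)·0.000 - (-1)·0.000) / (5) = -2.000
  x_3 = (5 - (-1)·0.000 - (-1)·0.000) / (4) = 1.250
Iteration 2:
  x_1 = (-8 - (3)·-2.000 - (3)·1.250) / (8) = -0.719
  x_2 = (-10 - (3)·-1.000 - (-1)·1.250) / (5) = -1.150
  x_3 = (5 - (-1)·-1.000 - (-1)·-2.000) / (4) = 0.500
Residual b − A·x = (-0.298, -1.593, 1.131); ∞-norm = 1.593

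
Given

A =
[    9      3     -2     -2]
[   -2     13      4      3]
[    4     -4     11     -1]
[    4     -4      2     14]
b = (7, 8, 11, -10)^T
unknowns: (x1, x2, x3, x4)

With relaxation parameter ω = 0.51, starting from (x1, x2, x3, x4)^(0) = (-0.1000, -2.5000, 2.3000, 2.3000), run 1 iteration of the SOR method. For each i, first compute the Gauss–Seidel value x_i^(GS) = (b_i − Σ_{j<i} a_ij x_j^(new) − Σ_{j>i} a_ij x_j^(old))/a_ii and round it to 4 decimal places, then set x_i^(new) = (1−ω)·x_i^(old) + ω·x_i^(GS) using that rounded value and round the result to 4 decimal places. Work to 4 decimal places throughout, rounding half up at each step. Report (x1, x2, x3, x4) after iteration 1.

(1.2940, -1.4412, 1.2364, 0.2741)

Iteration 1:
  x1: GS value = (7 - (3)·-2.5000 - (-2)·2.3000 - (-2)·2.3000) / (9) = 2.6333;  x1 ← (1−ω)·-0.1000 + ω·2.6333 = 1.2940
  x2: GS value = (8 - (-2)·1.2940 - (4)·2.3000 - (3)·2.3000) / (13) = -0.4240;  x2 ← (1−ω)·-2.5000 + ω·-0.4240 = -1.4412
  x3: GS value = (11 - (4)·1.2940 - (-4)·-1.4412 - (-1)·2.3000) / (11) = 0.2145;  x3 ← (1−ω)·2.3000 + ω·0.2145 = 1.2364
  x4: GS value = (-10 - (4)·1.2940 - (-4)·-1.4412 - (2)·1.2364) / (14) = -1.6724;  x4 ← (1−ω)·2.3000 + ω·-1.6724 = 0.2741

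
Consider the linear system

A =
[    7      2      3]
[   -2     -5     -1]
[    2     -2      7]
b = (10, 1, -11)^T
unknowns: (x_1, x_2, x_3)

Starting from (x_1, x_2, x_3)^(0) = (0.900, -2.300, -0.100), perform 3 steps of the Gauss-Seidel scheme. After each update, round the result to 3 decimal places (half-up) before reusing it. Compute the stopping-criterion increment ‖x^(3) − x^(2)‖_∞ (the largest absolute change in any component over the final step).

0.028

Iteration 1:
  x_1 = (10 - (2)·-2.300 - (3)·-0.100) / (7) = 2.129
  x_2 = (1 - (-2)·2.129 - (-1)·-0.100) / (-5) = -1.032
  x_3 = (-11 - (2)·2.129 - (-2)·-1.032) / (7) = -2.475
Iteration 2:
  x_1 = (10 - (2)·-1.032 - (3)·-2.475) / (7) = 2.784
  x_2 = (1 - (-2)·2.784 - (-1)·-2.475) / (-5) = -0.819
  x_3 = (-11 - (2)·2.784 - (-2)·-0.819) / (7) = -2.601
Iteration 3:
  x_1 = (10 - (2)·-0.819 - (3)·-2.601) / (7) = 2.777
  x_2 = (1 - (-2)·2.777 - (-1)·-2.601) / (-5) = -0.791
  x_3 = (-11 - (2)·2.777 - (-2)·-0.791) / (7) = -2.591
Change: (-0.007, 0.028, 0.010) → max |·| = 0.028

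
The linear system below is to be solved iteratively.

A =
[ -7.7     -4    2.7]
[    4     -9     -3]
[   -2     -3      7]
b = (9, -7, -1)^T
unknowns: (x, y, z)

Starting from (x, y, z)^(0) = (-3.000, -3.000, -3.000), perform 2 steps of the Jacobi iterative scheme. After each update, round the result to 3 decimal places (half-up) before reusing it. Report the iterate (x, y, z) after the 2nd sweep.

(-2.201, 1.246, -0.142)

Iteration 1:
  x = (9 - (-4)·-3.000 - (2.7)·-3.000) / (-7.7) = -0.662
  y = (-7 - (4)·-3.000 - (-3)·-3.000) / (-9) = 0.444
  z = (-1 - (-2)·-3.000 - (-3)·-3.000) / (7) = -2.286
Iteration 2:
  x = (9 - (-4)·0.444 - (2.7)·-2.286) / (-7.7) = -2.201
  y = (-7 - (4)·-0.662 - (-3)·-2.286) / (-9) = 1.246
  z = (-1 - (-2)·-0.662 - (-3)·0.444) / (7) = -0.142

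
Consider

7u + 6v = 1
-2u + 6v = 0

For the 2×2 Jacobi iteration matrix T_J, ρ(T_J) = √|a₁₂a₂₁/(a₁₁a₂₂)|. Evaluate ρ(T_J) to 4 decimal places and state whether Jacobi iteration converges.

0.5345

a₁₂a₂₁/(a₁₁a₂₂) = (6)·(-2) / ((7)·(6)) = -0.285714
ρ = √|-0.285714| = √0.285714 = 0.5345
ρ < 1, so Jacobi converges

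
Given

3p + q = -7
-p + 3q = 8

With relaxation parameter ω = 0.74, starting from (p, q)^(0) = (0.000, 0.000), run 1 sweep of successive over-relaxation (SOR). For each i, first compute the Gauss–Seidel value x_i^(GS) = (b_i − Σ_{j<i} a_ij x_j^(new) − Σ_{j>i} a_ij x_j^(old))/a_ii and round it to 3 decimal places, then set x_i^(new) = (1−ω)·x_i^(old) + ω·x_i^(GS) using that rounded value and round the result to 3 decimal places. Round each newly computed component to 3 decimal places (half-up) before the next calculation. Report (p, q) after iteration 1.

Iteration 1:
  p: GS value = (-7 - (1)·0.000) / (3) = -2.333;  p ← (1−ω)·0.000 + ω·-2.333 = -1.726
  q: GS value = (8 - (-1)·-1.726) / (3) = 2.091;  q ← (1−ω)·0.000 + ω·2.091 = 1.547

(-1.726, 1.547)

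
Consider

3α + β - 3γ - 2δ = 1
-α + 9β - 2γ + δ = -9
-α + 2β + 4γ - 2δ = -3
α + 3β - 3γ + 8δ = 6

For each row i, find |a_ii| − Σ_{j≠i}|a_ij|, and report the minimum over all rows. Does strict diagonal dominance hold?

row 1: |3| − (1+3+2) = -3
row 2: |9| − (1+2+1) = 5
row 3: |4| − (1+2+2) = -1
row 4: |8| − (1+3+3) = 1
minimum over rows = -3 → not strictly diagonally dominant

-3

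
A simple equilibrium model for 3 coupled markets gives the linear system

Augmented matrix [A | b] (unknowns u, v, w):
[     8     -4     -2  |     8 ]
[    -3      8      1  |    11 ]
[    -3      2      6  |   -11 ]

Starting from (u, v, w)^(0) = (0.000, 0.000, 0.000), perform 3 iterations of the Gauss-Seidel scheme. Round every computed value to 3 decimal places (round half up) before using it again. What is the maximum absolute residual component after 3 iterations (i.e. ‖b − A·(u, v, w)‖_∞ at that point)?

0.448

Iteration 1:
  u = (8 - (-4)·0.000 - (-2)·0.000) / (8) = 1.000
  v = (11 - (-3)·1.000 - (1)·0.000) / (8) = 1.750
  w = (-11 - (-3)·1.000 - (2)·1.750) / (6) = -1.917
Iteration 2:
  u = (8 - (-4)·1.750 - (-2)·-1.917) / (8) = 1.396
  v = (11 - (-3)·1.396 - (1)·-1.917) / (8) = 2.138
  w = (-11 - (-3)·1.396 - (2)·2.138) / (6) = -1.848
Iteration 3:
  u = (8 - (-4)·2.138 - (-2)·-1.848) / (8) = 1.607
  v = (11 - (-3)·1.607 - (1)·-1.848) / (8) = 2.209
  w = (-11 - (-3)·1.607 - (2)·2.209) / (6) = -1.766
Residual b − A·x = (0.448, -0.085, -0.001); ∞-norm = 0.448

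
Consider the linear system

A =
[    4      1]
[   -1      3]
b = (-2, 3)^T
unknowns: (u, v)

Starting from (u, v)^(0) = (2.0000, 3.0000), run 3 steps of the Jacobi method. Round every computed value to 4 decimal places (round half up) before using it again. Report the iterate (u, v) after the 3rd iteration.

(-0.6458, 0.6944)

Iteration 1:
  u = (-2 - (1)·3.0000) / (4) = -1.2500
  v = (3 - (-1)·2.0000) / (3) = 1.6667
Iteration 2:
  u = (-2 - (1)·1.6667) / (4) = -0.9167
  v = (3 - (-1)·-1.2500) / (3) = 0.5833
Iteration 3:
  u = (-2 - (1)·0.5833) / (4) = -0.6458
  v = (3 - (-1)·-0.9167) / (3) = 0.6944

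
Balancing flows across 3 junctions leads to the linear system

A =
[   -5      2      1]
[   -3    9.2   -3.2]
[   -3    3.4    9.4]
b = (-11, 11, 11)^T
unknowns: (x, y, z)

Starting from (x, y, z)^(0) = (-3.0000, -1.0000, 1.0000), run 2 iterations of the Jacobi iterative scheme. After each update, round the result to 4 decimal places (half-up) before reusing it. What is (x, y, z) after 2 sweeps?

(2.5410, 2.0477, 1.6041)

Iteration 1:
  x = (-11 - (2)·-1.0000 - (1)·1.0000) / (-5) = 2.0000
  y = (11 - (-3)·-3.0000 - (-3.2)·1.0000) / (9.2) = 0.5652
  z = (11 - (-3)·-3.0000 - (3.4)·-1.0000) / (9.4) = 0.5745
Iteration 2:
  x = (-11 - (2)·0.5652 - (1)·0.5745) / (-5) = 2.5410
  y = (11 - (-3)·2.0000 - (-3.2)·0.5745) / (9.2) = 2.0477
  z = (11 - (-3)·2.0000 - (3.4)·0.5652) / (9.4) = 1.6041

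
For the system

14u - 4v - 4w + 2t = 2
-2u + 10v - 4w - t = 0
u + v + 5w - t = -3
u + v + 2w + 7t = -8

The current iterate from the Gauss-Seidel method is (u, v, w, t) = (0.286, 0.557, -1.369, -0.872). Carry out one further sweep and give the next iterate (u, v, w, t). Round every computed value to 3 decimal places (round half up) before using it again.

(0.035, -0.628, -0.656, -0.871)

One sweep:
  u = (2 - (-4)·0.557 - (-4)·-1.369 - (2)·-0.872) / (14) = 0.035
  v = (0 - (-2)·0.035 - (-4)·-1.369 - (-1)·-0.872) / (10) = -0.628
  w = (-3 - (1)·0.035 - (1)·-0.628 - (-1)·-0.872) / (5) = -0.656
  t = (-8 - (1)·0.035 - (1)·-0.628 - (2)·-0.656) / (7) = -0.871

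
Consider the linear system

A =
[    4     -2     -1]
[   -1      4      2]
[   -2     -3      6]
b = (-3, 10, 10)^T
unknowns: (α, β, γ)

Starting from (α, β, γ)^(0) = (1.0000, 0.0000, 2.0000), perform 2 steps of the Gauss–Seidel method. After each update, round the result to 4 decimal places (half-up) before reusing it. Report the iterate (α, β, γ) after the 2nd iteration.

Iteration 1:
  α = (-3 - (-2)·0.0000 - (-1)·2.0000) / (4) = -0.2500
  β = (10 - (-1)·-0.2500 - (2)·2.0000) / (4) = 1.4375
  γ = (10 - (-2)·-0.2500 - (-3)·1.4375) / (6) = 2.3021
Iteration 2:
  α = (-3 - (-2)·1.4375 - (-1)·2.3021) / (4) = 0.5443
  β = (10 - (-1)·0.5443 - (2)·2.3021) / (4) = 1.4850
  γ = (10 - (-2)·0.5443 - (-3)·1.4850) / (6) = 2.5906

(0.5443, 1.4850, 2.5906)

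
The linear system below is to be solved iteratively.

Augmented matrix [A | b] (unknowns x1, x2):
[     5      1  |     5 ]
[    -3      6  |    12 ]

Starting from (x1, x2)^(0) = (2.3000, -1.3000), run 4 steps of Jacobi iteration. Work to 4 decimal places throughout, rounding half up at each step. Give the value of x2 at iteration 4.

2.2370

Iteration 1:
  x1 = (5 - (1)·-1.3000) / (5) = 1.2600
  x2 = (12 - (-3)·2.3000) / (6) = 3.1500
Iteration 2:
  x1 = (5 - (1)·3.1500) / (5) = 0.3700
  x2 = (12 - (-3)·1.2600) / (6) = 2.6300
Iteration 3:
  x1 = (5 - (1)·2.6300) / (5) = 0.4740
  x2 = (12 - (-3)·0.3700) / (6) = 2.1850
Iteration 4:
  x1 = (5 - (1)·2.1850) / (5) = 0.5630
  x2 = (12 - (-3)·0.4740) / (6) = 2.2370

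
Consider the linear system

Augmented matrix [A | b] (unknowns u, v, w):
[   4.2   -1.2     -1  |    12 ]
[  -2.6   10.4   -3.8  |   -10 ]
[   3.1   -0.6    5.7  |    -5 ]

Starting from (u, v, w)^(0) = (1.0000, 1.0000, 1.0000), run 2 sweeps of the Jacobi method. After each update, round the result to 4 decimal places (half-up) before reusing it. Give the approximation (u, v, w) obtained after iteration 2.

(2.4449, -0.5971, -2.7524)

Iteration 1:
  u = (12 - (-1.2)·1.0000 - (-1)·1.0000) / (4.2) = 3.3810
  v = (-10 - (-2.6)·1.0000 - (-3.8)·1.0000) / (10.4) = -0.3462
  w = (-5 - (3.1)·1.0000 - (-0.6)·1.0000) / (5.7) = -1.3158
Iteration 2:
  u = (12 - (-1.2)·-0.3462 - (-1)·-1.3158) / (4.2) = 2.4449
  v = (-10 - (-2.6)·3.3810 - (-3.8)·-1.3158) / (10.4) = -0.5971
  w = (-5 - (3.1)·3.3810 - (-0.6)·-0.3462) / (5.7) = -2.7524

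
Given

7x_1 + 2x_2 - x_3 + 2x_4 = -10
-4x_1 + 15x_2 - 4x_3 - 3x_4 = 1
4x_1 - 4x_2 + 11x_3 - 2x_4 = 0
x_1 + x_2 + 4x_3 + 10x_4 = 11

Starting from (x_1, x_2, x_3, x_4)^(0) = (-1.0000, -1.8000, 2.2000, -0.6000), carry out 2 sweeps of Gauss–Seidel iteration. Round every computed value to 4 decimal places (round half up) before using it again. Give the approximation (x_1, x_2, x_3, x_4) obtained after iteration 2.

(-1.8116, -0.1591, 0.7866, 0.9824)

Iteration 1:
  x_1 = (-10 - (2)·-1.8000 - (-1)·2.2000 - (2)·-0.6000) / (7) = -0.4286
  x_2 = (1 - (-4)·-0.4286 - (-4)·2.2000 - (-3)·-0.6000) / (15) = 0.4190
  x_3 = (0 - (4)·-0.4286 - (-4)·0.4190 - (-2)·-0.6000) / (11) = 0.1991
  x_4 = (11 - (1)·-0.4286 - (1)·0.4190 - (4)·0.1991) / (10) = 1.0213
Iteration 2:
  x_1 = (-10 - (2)·0.4190 - (-1)·0.1991 - (2)·1.0213) / (7) = -1.8116
  x_2 = (1 - (-4)·-1.8116 - (-4)·0.1991 - (-3)·1.0213) / (15) = -0.1591
  x_3 = (0 - (4)·-1.8116 - (-4)·-0.1591 - (-2)·1.0213) / (11) = 0.7866
  x_4 = (11 - (1)·-1.8116 - (1)·-0.1591 - (4)·0.7866) / (10) = 0.9824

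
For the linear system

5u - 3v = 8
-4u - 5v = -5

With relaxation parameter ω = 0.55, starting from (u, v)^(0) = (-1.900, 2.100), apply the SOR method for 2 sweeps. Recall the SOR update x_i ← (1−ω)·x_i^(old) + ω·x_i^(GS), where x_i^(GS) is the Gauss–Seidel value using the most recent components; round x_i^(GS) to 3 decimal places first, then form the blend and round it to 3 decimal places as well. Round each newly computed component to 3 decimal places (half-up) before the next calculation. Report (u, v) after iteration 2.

(1.592, 0.380)

Iteration 1:
  u: GS value = (8 - (-3)·2.100) / (5) = 2.860;  u ← (1−ω)·-1.900 + ω·2.860 = 0.718
  v: GS value = (-5 - (-4)·0.718) / (-5) = 0.426;  v ← (1−ω)·2.100 + ω·0.426 = 1.179
Iteration 2:
  u: GS value = (8 - (-3)·1.179) / (5) = 2.307;  u ← (1−ω)·0.718 + ω·2.307 = 1.592
  v: GS value = (-5 - (-4)·1.592) / (-5) = -0.274;  v ← (1−ω)·1.179 + ω·-0.274 = 0.380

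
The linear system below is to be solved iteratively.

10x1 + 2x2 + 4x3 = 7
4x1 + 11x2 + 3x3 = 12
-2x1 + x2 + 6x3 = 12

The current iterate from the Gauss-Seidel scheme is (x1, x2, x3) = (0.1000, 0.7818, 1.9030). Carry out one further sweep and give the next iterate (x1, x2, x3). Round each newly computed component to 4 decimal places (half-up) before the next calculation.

(-0.2176, 0.6510, 1.8190)

One sweep:
  x1 = (7 - (2)·0.7818 - (4)·1.9030) / (10) = -0.2176
  x2 = (12 - (4)·-0.2176 - (3)·1.9030) / (11) = 0.6510
  x3 = (12 - (-2)·-0.2176 - (1)·0.6510) / (6) = 1.8190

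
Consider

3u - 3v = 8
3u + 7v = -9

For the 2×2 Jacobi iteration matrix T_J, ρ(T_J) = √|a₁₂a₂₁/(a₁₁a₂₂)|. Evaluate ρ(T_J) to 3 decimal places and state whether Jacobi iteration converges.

a₁₂a₂₁/(a₁₁a₂₂) = (-3)·(3) / ((3)·(7)) = -0.428571
ρ = √|-0.428571| = √0.428571 = 0.655
ρ < 1, so Jacobi converges

0.655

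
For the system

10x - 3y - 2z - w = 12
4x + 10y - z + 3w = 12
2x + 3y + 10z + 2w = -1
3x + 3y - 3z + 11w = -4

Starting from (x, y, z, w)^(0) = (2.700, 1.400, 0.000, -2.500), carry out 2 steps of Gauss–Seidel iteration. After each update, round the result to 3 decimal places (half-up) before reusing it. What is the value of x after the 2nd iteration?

Iteration 1:
  x = (12 - (-3)·1.400 - (-2)·0.000 - (-1)·-2.500) / (10) = 1.370
  y = (12 - (4)·1.370 - (-1)·0.000 - (3)·-2.500) / (10) = 1.402
  z = (-1 - (2)·1.370 - (3)·1.402 - (2)·-2.500) / (10) = -0.295
  w = (-4 - (3)·1.370 - (3)·1.402 - (-3)·-0.295) / (11) = -1.200
Iteration 2:
  x = (12 - (-3)·1.402 - (-2)·-0.295 - (-1)·-1.200) / (10) = 1.442
  y = (12 - (4)·1.442 - (-1)·-0.295 - (3)·-1.200) / (10) = 0.954
  z = (-1 - (2)·1.442 - (3)·0.954 - (2)·-1.200) / (10) = -0.435
  w = (-4 - (3)·1.442 - (3)·0.954 - (-3)·-0.435) / (11) = -1.136

1.442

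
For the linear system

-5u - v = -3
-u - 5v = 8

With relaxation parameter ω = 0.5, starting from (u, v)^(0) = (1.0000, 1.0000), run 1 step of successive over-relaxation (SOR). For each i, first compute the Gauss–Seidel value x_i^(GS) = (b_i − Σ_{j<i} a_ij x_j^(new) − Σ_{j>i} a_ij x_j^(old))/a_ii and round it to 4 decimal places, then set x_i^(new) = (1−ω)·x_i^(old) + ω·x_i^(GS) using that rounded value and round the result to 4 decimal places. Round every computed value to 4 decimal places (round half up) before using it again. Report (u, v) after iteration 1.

(0.7000, -0.3700)

Iteration 1:
  u: GS value = (-3 - (-1)·1.0000) / (-5) = 0.4000;  u ← (1−ω)·1.0000 + ω·0.4000 = 0.7000
  v: GS value = (8 - (-1)·0.7000) / (-5) = -1.7400;  v ← (1−ω)·1.0000 + ω·-1.7400 = -0.3700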